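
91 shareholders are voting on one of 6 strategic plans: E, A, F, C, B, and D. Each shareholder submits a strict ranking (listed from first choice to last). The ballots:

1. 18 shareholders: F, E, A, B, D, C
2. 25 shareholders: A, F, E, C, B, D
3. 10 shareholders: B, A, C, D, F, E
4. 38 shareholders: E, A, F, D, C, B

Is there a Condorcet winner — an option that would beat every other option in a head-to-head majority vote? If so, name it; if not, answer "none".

Checking pairwise contests:
F beats E 53–38.
E beats A 56–35.
A beats F 73–18.
E beats C 81–10.
E beats B 81–10.
E beats D 81–10.
Every option loses at least one head-to-head, so there is no Condorcet winner.

none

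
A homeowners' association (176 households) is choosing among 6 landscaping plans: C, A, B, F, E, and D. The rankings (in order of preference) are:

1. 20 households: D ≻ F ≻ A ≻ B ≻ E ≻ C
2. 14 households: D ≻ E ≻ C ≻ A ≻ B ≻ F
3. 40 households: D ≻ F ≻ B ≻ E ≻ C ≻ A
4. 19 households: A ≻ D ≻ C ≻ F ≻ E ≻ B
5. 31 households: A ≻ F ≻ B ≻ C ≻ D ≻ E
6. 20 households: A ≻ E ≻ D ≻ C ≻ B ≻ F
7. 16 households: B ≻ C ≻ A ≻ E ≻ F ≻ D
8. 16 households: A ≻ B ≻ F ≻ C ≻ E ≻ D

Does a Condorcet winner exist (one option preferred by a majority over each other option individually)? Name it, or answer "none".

A vs C: 106–70 for A.
A vs B: 120–56 for A.
A vs F: 116–60 for A.
A vs E: 122–54 for A.
A vs D: 102–74 for A.
A beats every other option head-to-head.

A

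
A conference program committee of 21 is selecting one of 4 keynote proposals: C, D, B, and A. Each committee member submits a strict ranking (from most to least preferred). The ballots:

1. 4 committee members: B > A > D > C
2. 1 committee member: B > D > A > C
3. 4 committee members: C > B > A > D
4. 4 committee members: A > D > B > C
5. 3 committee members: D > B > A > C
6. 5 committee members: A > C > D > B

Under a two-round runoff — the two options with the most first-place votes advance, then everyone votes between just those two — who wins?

B

Round 1 first-place votes: C 4, D 3, B 5, A 9.
A and B advance.
Runoff: A is preferred to B by 9 voters; B by 12.
B wins the runoff.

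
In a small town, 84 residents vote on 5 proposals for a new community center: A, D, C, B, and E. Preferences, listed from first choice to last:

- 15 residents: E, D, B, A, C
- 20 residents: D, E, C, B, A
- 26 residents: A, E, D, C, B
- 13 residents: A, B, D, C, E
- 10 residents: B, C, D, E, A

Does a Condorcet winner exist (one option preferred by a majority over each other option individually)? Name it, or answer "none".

D vs A: 45–39 for D.
D vs C: 74–10 for D.
D vs B: 61–23 for D.
D vs E: 43–41 for D.
D beats every other option head-to-head.

D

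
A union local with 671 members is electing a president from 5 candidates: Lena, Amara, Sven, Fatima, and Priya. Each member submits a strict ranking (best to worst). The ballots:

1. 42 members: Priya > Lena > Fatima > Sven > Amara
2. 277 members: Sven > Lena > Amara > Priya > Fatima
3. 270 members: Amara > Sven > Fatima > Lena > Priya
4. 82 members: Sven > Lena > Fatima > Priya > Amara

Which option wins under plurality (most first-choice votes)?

First-place votes: Lena 0, Amara 270, Sven 359, Fatima 0, Priya 42.
Sven has the most first-place votes.

Sven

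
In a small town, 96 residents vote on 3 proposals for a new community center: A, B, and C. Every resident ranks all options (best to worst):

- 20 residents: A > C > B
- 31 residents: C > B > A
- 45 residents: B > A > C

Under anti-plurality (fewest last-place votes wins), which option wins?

Last-place votes: A 31, B 20, C 45.
B is ranked last by the fewest voters, so B wins.

B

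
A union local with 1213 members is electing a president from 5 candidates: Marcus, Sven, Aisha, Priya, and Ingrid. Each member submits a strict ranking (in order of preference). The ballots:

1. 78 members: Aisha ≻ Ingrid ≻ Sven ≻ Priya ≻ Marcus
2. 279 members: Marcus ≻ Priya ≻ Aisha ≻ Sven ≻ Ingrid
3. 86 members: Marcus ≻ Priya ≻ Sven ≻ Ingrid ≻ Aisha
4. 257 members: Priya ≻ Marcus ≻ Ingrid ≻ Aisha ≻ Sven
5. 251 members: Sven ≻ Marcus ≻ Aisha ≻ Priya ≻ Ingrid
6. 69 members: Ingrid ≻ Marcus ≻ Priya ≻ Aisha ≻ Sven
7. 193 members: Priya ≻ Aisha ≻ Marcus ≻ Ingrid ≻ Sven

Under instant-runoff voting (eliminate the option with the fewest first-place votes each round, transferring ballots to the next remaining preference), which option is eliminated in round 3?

Sven

Round 1: Marcus 365, Sven 251, Aisha 78, Priya 450, Ingrid 69. Eliminate Ingrid.
Round 2: Marcus 434, Sven 251, Aisha 78, Priya 450. Eliminate Aisha.
Round 3: Marcus 434, Sven 329, Priya 450. Eliminate Sven.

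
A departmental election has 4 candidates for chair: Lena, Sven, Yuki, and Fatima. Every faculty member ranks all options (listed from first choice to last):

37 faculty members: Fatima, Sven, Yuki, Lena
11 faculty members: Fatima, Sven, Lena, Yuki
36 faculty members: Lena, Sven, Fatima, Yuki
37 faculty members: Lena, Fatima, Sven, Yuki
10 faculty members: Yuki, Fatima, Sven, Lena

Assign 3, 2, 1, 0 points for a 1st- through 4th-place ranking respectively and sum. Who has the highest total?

Lena: 37·0 + 11·1 + 36·3 + 37·3 + 10·0 = 230
Sven: 37·2 + 11·2 + 36·2 + 37·1 + 10·1 = 215
Yuki: 37·1 + 11·0 + 36·0 + 37·0 + 10·3 = 67
Fatima: 37·3 + 11·3 + 36·1 + 37·2 + 10·2 = 274
Fatima has the highest Borda score (274).

Fatima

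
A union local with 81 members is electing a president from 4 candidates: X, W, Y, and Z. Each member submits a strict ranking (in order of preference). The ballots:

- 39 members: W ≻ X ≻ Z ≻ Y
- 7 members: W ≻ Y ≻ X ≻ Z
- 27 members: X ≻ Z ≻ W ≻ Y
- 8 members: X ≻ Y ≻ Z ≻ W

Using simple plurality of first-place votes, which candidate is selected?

W

First-place votes: X 35, W 46, Y 0, Z 0.
W has the most first-place votes.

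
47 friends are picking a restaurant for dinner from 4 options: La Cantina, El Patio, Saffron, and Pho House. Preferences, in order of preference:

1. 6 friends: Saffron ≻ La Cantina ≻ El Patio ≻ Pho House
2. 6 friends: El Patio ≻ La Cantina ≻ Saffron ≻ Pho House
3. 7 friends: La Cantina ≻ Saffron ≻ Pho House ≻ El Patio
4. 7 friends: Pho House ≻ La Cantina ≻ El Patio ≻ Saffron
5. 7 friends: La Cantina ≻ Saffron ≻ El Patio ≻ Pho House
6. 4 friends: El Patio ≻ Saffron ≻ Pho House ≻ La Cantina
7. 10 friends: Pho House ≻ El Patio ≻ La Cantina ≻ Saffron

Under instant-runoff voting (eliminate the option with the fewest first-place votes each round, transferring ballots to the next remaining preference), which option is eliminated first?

Round 1: La Cantina 14, El Patio 10, Saffron 6, Pho House 17. Eliminate Saffron.

Saffron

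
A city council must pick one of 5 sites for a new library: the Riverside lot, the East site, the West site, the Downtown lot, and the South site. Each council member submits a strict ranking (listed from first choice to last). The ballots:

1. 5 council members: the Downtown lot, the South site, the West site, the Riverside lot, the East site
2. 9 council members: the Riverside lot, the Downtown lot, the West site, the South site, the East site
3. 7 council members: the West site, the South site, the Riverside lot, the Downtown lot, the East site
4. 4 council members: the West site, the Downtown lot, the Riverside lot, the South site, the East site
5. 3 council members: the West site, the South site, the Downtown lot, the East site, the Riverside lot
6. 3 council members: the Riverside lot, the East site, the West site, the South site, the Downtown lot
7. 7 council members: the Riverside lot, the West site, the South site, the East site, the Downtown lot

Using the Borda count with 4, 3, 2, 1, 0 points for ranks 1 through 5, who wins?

the West site

the Riverside lot: 5·1 + 9·4 + 7·2 + 4·2 + 3·0 + 3·4 + 7·4 = 103
the East site: 5·0 + 9·0 + 7·0 + 4·0 + 3·1 + 3·3 + 7·1 = 19
the West site: 5·2 + 9·2 + 7·4 + 4·4 + 3·4 + 3·2 + 7·3 = 111
the Downtown lot: 5·4 + 9·3 + 7·1 + 4·3 + 3·2 + 3·0 + 7·0 = 72
the South site: 5·3 + 9·1 + 7·3 + 4·1 + 3·3 + 3·1 + 7·2 = 75
the West site has the highest Borda score (111).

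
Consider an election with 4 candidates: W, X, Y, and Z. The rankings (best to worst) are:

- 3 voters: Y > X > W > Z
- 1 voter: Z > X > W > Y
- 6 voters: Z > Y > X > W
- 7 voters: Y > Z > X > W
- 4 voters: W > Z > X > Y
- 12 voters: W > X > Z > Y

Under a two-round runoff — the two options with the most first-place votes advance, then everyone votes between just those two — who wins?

Round 1 first-place votes: W 16, X 0, Y 10, Z 7.
W and Y advance.
Runoff: W is preferred to Y by 17 voters; Y by 16.
W wins the runoff.

W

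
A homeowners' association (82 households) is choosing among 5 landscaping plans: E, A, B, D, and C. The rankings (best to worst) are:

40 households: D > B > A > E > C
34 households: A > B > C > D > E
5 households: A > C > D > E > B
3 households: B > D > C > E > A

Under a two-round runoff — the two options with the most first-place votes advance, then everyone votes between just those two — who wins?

Round 1 first-place votes: E 0, A 39, B 3, D 40, C 0.
D and A advance.
Runoff: D is preferred to A by 43 voters; A by 39.
D wins the runoff.

D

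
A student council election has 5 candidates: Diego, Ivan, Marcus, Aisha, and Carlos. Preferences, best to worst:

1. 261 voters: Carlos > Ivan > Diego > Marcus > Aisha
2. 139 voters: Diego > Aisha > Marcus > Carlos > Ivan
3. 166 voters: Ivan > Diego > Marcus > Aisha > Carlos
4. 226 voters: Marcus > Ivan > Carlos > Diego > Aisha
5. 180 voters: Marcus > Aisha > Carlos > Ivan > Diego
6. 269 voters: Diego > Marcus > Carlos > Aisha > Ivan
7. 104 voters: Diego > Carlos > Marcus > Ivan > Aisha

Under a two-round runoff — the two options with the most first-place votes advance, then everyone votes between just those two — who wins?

Round 1 first-place votes: Diego 512, Ivan 166, Marcus 406, Aisha 0, Carlos 261.
Diego and Marcus advance.
Runoff: Diego is preferred to Marcus by 939 voters; Marcus by 406.
Diego wins the runoff.

Diego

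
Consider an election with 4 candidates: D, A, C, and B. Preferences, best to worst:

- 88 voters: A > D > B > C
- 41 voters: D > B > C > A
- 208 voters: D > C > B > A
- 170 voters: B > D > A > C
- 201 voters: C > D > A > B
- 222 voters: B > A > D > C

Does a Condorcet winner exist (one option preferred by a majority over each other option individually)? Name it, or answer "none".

D vs A: 620–310 for D.
D vs C: 729–201 for D.
D vs B: 538–392 for D.
D beats every other option head-to-head.

D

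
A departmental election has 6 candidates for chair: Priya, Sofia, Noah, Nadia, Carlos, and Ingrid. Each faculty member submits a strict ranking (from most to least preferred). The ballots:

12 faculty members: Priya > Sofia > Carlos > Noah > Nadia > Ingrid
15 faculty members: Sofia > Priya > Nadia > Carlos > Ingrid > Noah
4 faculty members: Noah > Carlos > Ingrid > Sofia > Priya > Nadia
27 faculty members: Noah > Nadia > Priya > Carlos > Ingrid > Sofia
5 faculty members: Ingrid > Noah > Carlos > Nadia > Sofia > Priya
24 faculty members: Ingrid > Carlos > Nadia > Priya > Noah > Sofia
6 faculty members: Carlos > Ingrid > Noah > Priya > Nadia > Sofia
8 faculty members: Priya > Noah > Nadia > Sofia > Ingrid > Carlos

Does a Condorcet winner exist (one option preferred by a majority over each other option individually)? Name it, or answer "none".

Checking pairwise contests:
Nadia beats Priya 56–45.
Priya beats Sofia 77–24.
Priya beats Noah 59–42.
Noah beats Nadia 62–39.
Priya beats Carlos 62–39.
Priya beats Ingrid 62–39.
Every option loses at least one head-to-head, so there is no Condorcet winner.

none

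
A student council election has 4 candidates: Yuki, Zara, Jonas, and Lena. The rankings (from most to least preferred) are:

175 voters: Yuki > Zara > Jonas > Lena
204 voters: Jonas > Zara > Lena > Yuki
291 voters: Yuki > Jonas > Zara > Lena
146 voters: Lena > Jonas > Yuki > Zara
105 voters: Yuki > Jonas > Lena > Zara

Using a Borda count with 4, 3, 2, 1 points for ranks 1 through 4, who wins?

Yuki: 175·4 + 204·1 + 291·4 + 146·2 + 105·4 = 2780
Zara: 175·3 + 204·3 + 291·2 + 146·1 + 105·1 = 1970
Jonas: 175·2 + 204·4 + 291·3 + 146·3 + 105·3 = 2792
Lena: 175·1 + 204·2 + 291·1 + 146·4 + 105·2 = 1668
Jonas has the highest Borda score (2792).

Jonas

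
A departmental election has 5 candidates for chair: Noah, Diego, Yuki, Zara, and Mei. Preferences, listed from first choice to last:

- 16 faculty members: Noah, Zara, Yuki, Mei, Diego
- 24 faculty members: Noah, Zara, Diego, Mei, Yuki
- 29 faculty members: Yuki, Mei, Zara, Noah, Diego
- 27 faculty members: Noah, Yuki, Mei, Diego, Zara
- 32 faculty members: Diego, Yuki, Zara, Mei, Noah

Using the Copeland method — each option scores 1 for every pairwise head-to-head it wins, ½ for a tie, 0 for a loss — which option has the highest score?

Noah: beats Diego, Yuki, Zara, and Mei → score 4.
Diego: loses to Noah, Yuki, Zara, and Mei → score 0.
Yuki: beats Diego, Zara, and Mei; loses to Noah → score 3.
Zara: beats Diego and Mei; loses to Noah and Yuki → score 2.
Mei: beats Diego; loses to Noah, Yuki, and Zara → score 1.
Noah has the best pairwise record.

Noah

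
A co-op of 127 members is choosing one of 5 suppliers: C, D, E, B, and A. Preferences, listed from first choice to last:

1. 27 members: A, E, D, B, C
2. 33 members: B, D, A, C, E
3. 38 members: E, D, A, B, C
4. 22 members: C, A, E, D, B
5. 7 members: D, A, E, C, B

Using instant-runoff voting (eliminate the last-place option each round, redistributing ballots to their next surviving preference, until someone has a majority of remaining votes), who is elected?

Round 1: C 22, D 7, E 38, B 33, A 27. Eliminate D.
Round 2: C 22, E 38, B 33, A 34. Eliminate C.
Round 3: E 38, B 33, A 56. Eliminate B.
Round 4: E 38, A 89. A has a majority.

A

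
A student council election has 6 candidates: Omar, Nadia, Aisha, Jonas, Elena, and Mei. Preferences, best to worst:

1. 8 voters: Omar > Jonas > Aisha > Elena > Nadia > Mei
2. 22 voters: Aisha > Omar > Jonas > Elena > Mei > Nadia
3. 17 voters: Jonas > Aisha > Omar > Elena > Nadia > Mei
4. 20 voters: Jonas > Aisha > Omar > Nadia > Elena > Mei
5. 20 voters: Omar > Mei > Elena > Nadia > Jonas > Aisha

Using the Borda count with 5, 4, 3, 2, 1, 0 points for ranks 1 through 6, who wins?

Omar

Omar: 8·5 + 22·4 + 17·3 + 20·3 + 20·5 = 339
Nadia: 8·1 + 22·0 + 17·1 + 20·2 + 20·2 = 105
Aisha: 8·3 + 22·5 + 17·4 + 20·4 + 20·0 = 282
Jonas: 8·4 + 22·3 + 17·5 + 20·5 + 20·1 = 303
Elena: 8·2 + 22·2 + 17·2 + 20·1 + 20·3 = 174
Mei: 8·0 + 22·1 + 17·0 + 20·0 + 20·4 = 102
Omar has the highest Borda score (339).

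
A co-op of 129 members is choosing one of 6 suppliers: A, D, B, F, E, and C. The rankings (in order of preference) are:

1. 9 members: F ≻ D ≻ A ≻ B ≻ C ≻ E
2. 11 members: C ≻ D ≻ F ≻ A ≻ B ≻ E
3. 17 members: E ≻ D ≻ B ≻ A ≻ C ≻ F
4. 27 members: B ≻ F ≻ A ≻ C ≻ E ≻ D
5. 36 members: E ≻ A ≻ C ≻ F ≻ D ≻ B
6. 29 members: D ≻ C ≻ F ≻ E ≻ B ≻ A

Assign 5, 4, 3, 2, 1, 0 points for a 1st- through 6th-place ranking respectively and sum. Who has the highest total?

C

A: 9·3 + 11·2 + 17·2 + 27·3 + 36·4 + 29·0 = 308
D: 9·4 + 11·4 + 17·4 + 27·0 + 36·1 + 29·5 = 329
B: 9·2 + 11·1 + 17·3 + 27·5 + 36·0 + 29·1 = 244
F: 9·5 + 11·3 + 17·0 + 27·4 + 36·2 + 29·3 = 345
E: 9·0 + 11·0 + 17·5 + 27·1 + 36·5 + 29·2 = 350
C: 9·1 + 11·5 + 17·1 + 27·2 + 36·3 + 29·4 = 359
C has the highest Borda score (359).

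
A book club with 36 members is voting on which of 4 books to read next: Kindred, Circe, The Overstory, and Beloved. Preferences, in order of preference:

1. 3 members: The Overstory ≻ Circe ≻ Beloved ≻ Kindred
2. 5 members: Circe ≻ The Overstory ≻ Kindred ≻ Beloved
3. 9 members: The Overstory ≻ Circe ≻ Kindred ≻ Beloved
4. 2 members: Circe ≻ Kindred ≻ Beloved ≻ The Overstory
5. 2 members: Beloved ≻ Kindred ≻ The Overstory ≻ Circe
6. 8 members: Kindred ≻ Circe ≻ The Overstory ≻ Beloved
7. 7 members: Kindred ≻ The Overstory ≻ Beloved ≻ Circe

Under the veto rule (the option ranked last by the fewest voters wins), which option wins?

Last-place votes: Kindred 3, Circe 9, The Overstory 2, Beloved 22.
The Overstory is ranked last by the fewest voters, so The Overstory wins.

The Overstory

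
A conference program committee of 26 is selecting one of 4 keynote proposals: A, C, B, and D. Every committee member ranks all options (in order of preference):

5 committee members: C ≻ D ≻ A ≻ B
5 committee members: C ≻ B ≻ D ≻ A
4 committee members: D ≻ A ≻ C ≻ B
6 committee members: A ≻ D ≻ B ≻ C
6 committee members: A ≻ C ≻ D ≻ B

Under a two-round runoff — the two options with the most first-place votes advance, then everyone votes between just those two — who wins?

A

Round 1 first-place votes: A 12, C 10, B 0, D 4.
A and C advance.
Runoff: A is preferred to C by 16 voters; C by 10.
A wins the runoff.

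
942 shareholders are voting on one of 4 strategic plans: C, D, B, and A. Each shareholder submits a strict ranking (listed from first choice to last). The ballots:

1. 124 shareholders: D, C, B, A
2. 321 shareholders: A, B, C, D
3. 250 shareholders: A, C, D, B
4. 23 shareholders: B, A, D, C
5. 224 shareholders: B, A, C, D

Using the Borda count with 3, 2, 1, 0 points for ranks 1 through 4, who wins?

C: 124·2 + 321·1 + 250·2 + 23·0 + 224·1 = 1293
D: 124·3 + 321·0 + 250·1 + 23·1 + 224·0 = 645
B: 124·1 + 321·2 + 250·0 + 23·3 + 224·3 = 1507
A: 124·0 + 321·3 + 250·3 + 23·2 + 224·2 = 2207
A has the highest Borda score (2207).

A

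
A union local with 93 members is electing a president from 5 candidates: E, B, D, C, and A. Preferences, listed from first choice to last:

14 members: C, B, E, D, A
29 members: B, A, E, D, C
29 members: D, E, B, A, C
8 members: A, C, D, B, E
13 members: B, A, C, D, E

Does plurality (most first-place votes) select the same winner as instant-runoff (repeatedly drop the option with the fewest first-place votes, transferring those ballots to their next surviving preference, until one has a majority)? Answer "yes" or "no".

yes

Plurality — first-place votes: E 0, B 42, D 29, C 14, A 8. Winner: B.
Instant-runoff — R1 E 0, B 42, D 29, C 14, A 8 (E out); R2 B 42, D 29, C 14, A 8 (A out); R3 B 42, D 29, C 22 (C out); R4 B 56, D 37 (B winner). Winner: B.
The two methods agree.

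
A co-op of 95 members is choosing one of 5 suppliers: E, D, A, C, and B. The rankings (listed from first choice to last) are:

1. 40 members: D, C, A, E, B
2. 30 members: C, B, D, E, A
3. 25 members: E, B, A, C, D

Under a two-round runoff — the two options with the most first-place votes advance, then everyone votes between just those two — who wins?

Round 1 first-place votes: E 25, D 40, A 0, C 30, B 0.
D and C advance.
Runoff: D is preferred to C by 40 voters; C by 55.
C wins the runoff.

C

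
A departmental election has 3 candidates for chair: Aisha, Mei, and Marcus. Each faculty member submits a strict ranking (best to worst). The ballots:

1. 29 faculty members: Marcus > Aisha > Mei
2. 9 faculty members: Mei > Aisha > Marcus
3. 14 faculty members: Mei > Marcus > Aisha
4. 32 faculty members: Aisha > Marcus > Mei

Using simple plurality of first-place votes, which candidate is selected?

Aisha

First-place votes: Aisha 32, Mei 23, Marcus 29.
Aisha has the most first-place votes.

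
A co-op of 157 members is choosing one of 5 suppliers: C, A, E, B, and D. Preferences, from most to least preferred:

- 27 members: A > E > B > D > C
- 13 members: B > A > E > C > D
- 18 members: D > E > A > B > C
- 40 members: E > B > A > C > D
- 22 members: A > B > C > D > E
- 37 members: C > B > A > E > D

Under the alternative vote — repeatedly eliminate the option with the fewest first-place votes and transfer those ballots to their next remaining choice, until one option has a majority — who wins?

A

Round 1: C 37, A 49, E 40, B 13, D 18. Eliminate B.
Round 2: C 37, A 62, E 40, D 18. Eliminate D.
Round 3: C 37, A 62, E 58. Eliminate C.
Round 4: A 99, E 58. A has a majority.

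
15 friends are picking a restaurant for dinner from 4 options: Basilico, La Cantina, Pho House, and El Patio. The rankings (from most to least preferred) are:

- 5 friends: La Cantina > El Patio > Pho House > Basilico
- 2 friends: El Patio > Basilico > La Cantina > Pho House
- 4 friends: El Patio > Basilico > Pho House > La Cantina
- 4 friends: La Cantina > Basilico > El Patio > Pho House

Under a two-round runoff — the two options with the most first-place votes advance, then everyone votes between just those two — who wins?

Round 1 first-place votes: Basilico 0, La Cantina 9, Pho House 0, El Patio 6.
La Cantina and El Patio advance.
Runoff: La Cantina is preferred to El Patio by 9 voters; El Patio by 6.
La Cantina wins the runoff.

La Cantina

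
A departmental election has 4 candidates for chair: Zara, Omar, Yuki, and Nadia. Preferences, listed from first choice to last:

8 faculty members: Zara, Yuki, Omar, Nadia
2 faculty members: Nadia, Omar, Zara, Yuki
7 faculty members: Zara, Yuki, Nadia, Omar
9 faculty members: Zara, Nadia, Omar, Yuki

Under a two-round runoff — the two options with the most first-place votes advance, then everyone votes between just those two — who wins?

Zara

Round 1 first-place votes: Zara 24, Omar 0, Yuki 0, Nadia 2.
Zara and Nadia advance.
Runoff: Zara is preferred to Nadia by 24 voters; Nadia by 2.
Zara wins the runoff.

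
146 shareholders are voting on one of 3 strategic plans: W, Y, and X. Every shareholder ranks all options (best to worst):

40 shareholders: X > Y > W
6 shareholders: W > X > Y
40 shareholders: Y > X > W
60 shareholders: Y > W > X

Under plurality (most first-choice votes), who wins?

Y

First-place votes: W 6, Y 100, X 40.
Y has the most first-place votes.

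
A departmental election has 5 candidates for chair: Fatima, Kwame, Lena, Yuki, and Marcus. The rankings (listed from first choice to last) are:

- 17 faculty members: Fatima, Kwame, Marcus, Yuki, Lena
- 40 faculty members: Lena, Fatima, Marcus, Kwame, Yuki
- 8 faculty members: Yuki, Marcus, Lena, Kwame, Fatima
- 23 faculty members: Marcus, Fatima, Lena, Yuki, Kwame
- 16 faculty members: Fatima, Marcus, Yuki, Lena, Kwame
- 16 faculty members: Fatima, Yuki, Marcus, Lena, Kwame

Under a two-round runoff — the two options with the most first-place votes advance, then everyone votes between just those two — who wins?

Fatima

Round 1 first-place votes: Fatima 49, Kwame 0, Lena 40, Yuki 8, Marcus 23.
Fatima and Lena advance.
Runoff: Fatima is preferred to Lena by 72 voters; Lena by 48.
Fatima wins the runoff.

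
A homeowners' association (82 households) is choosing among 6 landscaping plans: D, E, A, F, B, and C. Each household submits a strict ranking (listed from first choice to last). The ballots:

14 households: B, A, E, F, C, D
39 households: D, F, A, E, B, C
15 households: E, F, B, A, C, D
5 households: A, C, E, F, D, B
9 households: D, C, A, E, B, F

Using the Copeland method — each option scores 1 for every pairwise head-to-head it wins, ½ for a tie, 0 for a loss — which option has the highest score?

D: beats E, A, F, B, and C → score 5.
E: beats F, B, and C; loses to D and A → score 3.
A: beats E, B, and C; loses to D and F → score 3.
F: beats A, B, and C; loses to D and E → score 3.
B: beats C; loses to D, E, A, and F → score 1.
C: loses to D, E, A, F, and B → score 0.
D has the best pairwise record.

D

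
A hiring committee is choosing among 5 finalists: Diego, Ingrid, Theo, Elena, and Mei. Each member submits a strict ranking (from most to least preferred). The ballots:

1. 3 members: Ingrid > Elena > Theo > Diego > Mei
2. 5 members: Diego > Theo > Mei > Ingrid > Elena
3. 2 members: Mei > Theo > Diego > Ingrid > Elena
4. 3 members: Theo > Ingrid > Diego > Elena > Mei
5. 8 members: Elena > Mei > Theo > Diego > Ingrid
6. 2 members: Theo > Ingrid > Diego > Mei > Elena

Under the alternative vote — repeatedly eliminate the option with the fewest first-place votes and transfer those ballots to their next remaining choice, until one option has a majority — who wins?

Round 1: Diego 5, Ingrid 3, Theo 5, Elena 8, Mei 2. Eliminate Mei.
Round 2: Diego 5, Ingrid 3, Theo 7, Elena 8. Eliminate Ingrid.
Round 3: Diego 5, Theo 7, Elena 11. Eliminate Diego.
Round 4: Theo 12, Elena 11. Theo has a majority.

Theo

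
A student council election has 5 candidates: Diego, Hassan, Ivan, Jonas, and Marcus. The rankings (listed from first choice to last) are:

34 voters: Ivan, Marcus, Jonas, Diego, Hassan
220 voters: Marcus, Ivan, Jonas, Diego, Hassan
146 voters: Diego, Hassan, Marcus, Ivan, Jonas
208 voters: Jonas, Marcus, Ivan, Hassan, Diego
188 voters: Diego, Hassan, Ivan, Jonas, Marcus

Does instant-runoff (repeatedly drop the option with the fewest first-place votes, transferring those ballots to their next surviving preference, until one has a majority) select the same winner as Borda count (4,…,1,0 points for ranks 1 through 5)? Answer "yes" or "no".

yes

Instant-runoff — R1 Diego 334, Hassan 0, Ivan 34, Jonas 208, Marcus 220 (Hassan out); R2 Diego 334, Ivan 34, Jonas 208, Marcus 220 (Ivan out); R3 Diego 334, Jonas 208, Marcus 254 (Jonas out); R4 Diego 334, Marcus 462 (Marcus winner). Winner: Marcus.
Borda — scores: Diego 1590, Hassan 1210, Ivan 1734, Jonas 1528, Marcus 1898. Winner: Marcus.
The two methods agree.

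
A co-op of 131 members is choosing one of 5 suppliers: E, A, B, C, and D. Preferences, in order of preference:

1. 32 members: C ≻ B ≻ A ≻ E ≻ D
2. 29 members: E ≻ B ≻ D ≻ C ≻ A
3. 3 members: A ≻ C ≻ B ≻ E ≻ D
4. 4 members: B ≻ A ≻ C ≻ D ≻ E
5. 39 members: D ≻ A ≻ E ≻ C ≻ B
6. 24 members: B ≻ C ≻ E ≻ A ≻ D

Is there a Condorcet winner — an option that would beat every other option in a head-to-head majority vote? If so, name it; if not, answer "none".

Checking pairwise contests:
A beats E 78–53.
B beats A 89–42.
E beats B 68–63.
E beats C 68–63.
E beats D 88–43.
Every option loses at least one head-to-head, so there is no Condorcet winner.

none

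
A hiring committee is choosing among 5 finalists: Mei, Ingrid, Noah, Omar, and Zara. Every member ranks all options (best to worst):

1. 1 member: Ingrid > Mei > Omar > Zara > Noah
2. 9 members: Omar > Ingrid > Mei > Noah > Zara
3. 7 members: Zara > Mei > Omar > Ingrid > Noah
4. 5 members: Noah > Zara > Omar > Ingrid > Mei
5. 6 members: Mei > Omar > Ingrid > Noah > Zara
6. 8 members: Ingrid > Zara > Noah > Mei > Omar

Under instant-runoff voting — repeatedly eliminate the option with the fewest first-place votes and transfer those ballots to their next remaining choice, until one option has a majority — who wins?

Round 1: Mei 6, Ingrid 9, Noah 5, Omar 9, Zara 7. Eliminate Noah.
Round 2: Mei 6, Ingrid 9, Omar 9, Zara 12. Eliminate Mei.
Round 3: Ingrid 9, Omar 15, Zara 12. Eliminate Ingrid.
Round 4: Omar 16, Zara 20. Zara has a majority.

Zara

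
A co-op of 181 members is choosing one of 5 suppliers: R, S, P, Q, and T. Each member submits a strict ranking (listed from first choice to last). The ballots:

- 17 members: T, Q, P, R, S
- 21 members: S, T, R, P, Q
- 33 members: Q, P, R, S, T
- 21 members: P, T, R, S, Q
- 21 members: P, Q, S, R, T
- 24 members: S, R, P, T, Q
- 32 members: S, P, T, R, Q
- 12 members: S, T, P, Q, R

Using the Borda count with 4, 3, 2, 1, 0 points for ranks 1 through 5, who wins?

R: 17·1 + 21·2 + 33·2 + 21·2 + 21·1 + 24·3 + 32·1 + 12·0 = 292
S: 17·0 + 21·4 + 33·1 + 21·1 + 21·2 + 24·4 + 32·4 + 12·4 = 452
P: 17·2 + 21·1 + 33·3 + 21·4 + 21·4 + 24·2 + 32·3 + 12·2 = 490
Q: 17·3 + 21·0 + 33·4 + 21·0 + 21·3 + 24·0 + 32·0 + 12·1 = 258
T: 17·4 + 21·3 + 33·0 + 21·3 + 21·0 + 24·1 + 32·2 + 12·3 = 318
P has the highest Borda score (490).

P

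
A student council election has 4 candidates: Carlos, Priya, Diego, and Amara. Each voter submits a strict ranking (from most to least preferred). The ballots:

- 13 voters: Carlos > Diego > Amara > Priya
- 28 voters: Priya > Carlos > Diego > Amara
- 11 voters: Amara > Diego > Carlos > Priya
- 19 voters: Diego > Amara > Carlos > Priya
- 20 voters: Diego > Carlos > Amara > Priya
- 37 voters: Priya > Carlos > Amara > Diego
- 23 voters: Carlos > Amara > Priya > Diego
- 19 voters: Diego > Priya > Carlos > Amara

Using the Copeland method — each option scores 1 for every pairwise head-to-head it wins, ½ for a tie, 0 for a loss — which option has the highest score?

Carlos: beats Priya, Diego, and Amara → score 3.
Priya: beats Diego; loses to Carlos and Amara → score 1.
Diego: beats Amara; loses to Carlos and Priya → score 1.
Amara: beats Priya; loses to Carlos and Diego → score 1.
Carlos has the best pairwise record.

Carlos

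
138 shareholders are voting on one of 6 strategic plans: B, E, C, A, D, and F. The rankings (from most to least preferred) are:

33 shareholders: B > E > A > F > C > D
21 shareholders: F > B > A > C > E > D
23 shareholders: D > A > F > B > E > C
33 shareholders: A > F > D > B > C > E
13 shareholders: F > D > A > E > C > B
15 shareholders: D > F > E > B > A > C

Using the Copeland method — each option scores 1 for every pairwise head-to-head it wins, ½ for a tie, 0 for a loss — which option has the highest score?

A

B: beats E and C; ties A; loses to D and F → score 2.5.
E: beats C; loses to B, A, D, and F → score 1.
C: loses to B, E, A, D, and F → score 0.
A: beats E, C, D, and F; ties B → score 4.5.
D: beats B, E, and C; loses to A and F → score 3.
F: beats B, E, C, and D; loses to A → score 4.
A has the best pairwise record.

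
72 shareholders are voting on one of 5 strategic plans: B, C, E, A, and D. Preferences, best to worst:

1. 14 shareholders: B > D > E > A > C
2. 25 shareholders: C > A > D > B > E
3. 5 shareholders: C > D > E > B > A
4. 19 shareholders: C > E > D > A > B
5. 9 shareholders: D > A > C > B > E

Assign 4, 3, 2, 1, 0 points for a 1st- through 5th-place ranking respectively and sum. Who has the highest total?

B: 14·4 + 25·1 + 5·1 + 19·0 + 9·1 = 95
C: 14·0 + 25·4 + 5·4 + 19·4 + 9·2 = 214
E: 14·2 + 25·0 + 5·2 + 19·3 + 9·0 = 95
A: 14·1 + 25·3 + 5·0 + 19·1 + 9·3 = 135
D: 14·3 + 25·2 + 5·3 + 19·2 + 9·4 = 181
C has the highest Borda score (214).

C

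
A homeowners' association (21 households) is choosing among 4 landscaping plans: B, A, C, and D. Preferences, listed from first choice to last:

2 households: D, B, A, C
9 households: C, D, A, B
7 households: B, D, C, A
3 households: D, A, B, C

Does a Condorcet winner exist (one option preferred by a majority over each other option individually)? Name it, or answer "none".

D

D vs B: 14–7 for D.
D vs A: 21–0 for D.
D vs C: 12–9 for D.
D beats every other option head-to-head.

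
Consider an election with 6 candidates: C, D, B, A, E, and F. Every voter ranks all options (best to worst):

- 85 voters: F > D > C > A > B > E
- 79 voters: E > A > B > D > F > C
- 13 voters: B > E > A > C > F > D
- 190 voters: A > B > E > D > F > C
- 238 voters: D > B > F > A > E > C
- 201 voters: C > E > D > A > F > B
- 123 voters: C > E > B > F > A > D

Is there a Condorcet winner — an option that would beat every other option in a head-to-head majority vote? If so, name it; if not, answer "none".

Checking pairwise contests:
D beats C 592–337.
E beats D 606–323.
D beats B 524–405.
D beats A 524–405.
B beats E 526–403.
D beats F 708–221.
Every option loses at least one head-to-head, so there is no Condorcet winner.

none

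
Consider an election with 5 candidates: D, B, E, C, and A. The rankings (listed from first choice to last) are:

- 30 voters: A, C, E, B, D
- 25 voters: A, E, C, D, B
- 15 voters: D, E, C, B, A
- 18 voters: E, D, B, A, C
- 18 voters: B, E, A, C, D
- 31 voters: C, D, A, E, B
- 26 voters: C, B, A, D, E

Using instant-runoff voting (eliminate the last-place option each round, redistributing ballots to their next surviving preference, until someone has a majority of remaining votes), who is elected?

Round 1: D 15, B 18, E 18, C 57, A 55. Eliminate D.
Round 2: B 18, E 33, C 57, A 55. Eliminate B.
Round 3: E 51, C 57, A 55. Eliminate E.
Round 4: C 72, A 91. A has a majority.

A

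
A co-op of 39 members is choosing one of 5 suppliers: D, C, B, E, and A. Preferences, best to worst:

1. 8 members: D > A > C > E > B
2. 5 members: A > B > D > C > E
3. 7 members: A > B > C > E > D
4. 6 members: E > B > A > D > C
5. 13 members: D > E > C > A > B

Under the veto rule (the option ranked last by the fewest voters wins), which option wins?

Last-place votes: D 7, C 6, B 21, E 5, A 0.
A is ranked last by the fewest voters, so A wins.

A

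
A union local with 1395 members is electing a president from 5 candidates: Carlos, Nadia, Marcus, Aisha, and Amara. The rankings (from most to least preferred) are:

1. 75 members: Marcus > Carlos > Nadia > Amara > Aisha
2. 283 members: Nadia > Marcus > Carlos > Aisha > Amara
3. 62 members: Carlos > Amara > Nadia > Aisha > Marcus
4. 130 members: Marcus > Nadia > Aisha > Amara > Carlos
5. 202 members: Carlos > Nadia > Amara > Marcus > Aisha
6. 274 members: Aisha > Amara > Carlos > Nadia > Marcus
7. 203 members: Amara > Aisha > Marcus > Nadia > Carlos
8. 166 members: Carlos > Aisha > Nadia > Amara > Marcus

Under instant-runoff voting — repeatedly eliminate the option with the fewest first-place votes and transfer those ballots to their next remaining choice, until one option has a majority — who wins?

Carlos

Round 1: Carlos 430, Nadia 283, Marcus 205, Aisha 274, Amara 203. Eliminate Amara.
Round 2: Carlos 430, Nadia 283, Marcus 205, Aisha 477. Eliminate Marcus.
Round 3: Carlos 505, Nadia 413, Aisha 477. Eliminate Nadia.
Round 4: Carlos 788, Aisha 607. Carlos has a majority.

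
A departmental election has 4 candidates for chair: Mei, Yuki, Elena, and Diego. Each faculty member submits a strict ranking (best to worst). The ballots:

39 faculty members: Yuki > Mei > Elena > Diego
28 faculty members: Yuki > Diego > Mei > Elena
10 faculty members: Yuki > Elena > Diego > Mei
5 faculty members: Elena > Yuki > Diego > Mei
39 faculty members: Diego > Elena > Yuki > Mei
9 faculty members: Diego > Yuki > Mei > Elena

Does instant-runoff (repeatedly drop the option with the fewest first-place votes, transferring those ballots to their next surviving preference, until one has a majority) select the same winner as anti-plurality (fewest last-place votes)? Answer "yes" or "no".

yes

Instant-runoff — R1 Mei 0, Yuki 77, Elena 5, Diego 48 (Yuki winner). Winner: Yuki.
Anti-plurality — last-place votes: Mei 54, Yuki 0, Elena 37, Diego 39. Winner: Yuki.
The two methods agree.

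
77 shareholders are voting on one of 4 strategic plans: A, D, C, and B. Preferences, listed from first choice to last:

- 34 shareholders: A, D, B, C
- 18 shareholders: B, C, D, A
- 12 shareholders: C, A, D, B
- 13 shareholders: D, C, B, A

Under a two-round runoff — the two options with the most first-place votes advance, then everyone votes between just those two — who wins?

Round 1 first-place votes: A 34, D 13, C 12, B 18.
A and B advance.
Runoff: A is preferred to B by 46 voters; B by 31.
A wins the runoff.

A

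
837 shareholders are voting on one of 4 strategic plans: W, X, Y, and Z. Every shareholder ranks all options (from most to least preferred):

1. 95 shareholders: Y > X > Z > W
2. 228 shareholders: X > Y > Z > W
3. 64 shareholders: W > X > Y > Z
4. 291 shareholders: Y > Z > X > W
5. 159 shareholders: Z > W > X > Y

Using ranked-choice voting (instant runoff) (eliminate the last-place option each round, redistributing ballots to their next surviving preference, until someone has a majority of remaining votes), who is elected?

Round 1: W 64, X 228, Y 386, Z 159. Eliminate W.
Round 2: X 292, Y 386, Z 159. Eliminate Z.
Round 3: X 451, Y 386. X has a majority.

X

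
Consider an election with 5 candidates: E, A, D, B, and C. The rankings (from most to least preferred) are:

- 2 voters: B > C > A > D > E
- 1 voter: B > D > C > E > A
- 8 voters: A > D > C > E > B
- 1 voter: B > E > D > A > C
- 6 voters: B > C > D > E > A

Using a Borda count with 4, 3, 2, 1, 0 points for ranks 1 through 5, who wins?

D

E: 2·0 + 1·1 + 8·1 + 1·3 + 6·1 = 18
A: 2·2 + 1·0 + 8·4 + 1·1 + 6·0 = 37
D: 2·1 + 1·3 + 8·3 + 1·2 + 6·2 = 43
B: 2·4 + 1·4 + 8·0 + 1·4 + 6·4 = 40
C: 2·3 + 1·2 + 8·2 + 1·0 + 6·3 = 42
D has the highest Borda score (43).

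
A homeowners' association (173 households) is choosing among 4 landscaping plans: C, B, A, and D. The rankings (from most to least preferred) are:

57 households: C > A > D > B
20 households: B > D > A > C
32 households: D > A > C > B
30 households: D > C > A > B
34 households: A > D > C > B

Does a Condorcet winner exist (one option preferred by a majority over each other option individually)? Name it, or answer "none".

Checking pairwise contests:
D beats C 116–57.
C beats B 153–20.
C beats A 87–86.
A beats D 91–82.
Every option loses at least one head-to-head, so there is no Condorcet winner.

none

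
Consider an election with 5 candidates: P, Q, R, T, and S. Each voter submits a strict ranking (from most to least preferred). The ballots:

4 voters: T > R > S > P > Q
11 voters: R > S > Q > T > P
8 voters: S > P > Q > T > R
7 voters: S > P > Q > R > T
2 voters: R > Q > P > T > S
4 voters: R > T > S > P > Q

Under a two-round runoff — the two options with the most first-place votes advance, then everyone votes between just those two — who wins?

R

Round 1 first-place votes: P 0, Q 0, R 17, T 4, S 15.
R and S advance.
Runoff: R is preferred to S by 21 voters; S by 15.
R wins the runoff.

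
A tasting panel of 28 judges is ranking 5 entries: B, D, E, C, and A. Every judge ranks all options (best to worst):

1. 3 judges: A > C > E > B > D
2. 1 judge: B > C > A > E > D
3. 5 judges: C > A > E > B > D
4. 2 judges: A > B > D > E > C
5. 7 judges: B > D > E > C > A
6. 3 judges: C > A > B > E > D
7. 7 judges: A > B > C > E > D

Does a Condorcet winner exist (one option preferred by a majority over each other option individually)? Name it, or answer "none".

none

Checking pairwise contests:
A beats B 20–8.
B beats D 28–0.
B beats E 20–8.
B beats C 17–11.
C beats A 16–12.
Every option loses at least one head-to-head, so there is no Condorcet winner.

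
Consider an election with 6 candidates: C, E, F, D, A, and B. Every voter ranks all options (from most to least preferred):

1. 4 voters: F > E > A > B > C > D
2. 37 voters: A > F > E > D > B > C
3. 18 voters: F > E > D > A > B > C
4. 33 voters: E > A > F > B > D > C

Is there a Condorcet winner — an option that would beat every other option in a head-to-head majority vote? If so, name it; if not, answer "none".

Checking pairwise contests:
E beats C 92–0.
F beats E 59–33.
A beats F 70–22.
E beats D 92–0.
E beats A 55–37.
E beats B 92–0.
Every option loses at least one head-to-head, so there is no Condorcet winner.

none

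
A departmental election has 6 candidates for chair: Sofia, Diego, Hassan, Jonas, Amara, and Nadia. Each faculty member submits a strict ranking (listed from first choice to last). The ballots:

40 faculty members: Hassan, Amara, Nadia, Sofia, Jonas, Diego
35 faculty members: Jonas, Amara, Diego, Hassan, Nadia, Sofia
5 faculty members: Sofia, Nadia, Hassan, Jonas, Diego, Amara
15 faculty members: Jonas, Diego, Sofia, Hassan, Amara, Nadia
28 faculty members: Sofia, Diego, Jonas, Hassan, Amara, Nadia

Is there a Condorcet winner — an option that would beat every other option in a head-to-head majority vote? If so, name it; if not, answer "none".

none

Checking pairwise contests:
Hassan beats Sofia 75–48.
Sofia beats Diego 73–50.
Diego beats Hassan 78–45.
Sofia beats Jonas 73–50.
Hassan beats Amara 88–35.
Diego beats Nadia 78–45.
Every option loses at least one head-to-head, so there is no Condorcet winner.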